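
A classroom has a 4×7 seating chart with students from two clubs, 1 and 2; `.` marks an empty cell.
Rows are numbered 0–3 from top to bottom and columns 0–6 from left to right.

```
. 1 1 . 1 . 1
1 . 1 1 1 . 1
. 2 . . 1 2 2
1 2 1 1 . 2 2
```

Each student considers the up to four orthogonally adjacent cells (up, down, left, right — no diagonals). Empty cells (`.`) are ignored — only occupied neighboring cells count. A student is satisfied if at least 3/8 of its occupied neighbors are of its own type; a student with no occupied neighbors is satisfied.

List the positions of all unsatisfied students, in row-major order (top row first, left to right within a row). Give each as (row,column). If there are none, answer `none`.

(0,1)1 1/1 ok
(0,2)1 2/2 ok
(0,4)1 1/1 ok
(0,6)1 1/1 ok
(1,0)1 0/0 ok
(1,2)1 2/2 ok
(1,3)1 2/2 ok
(1,4)1 3/3 ok
(1,6)1 1/2 ok
(2,1)2 1/1 ok
(2,4)1 1/2 ok
(2,5)2 2/3 ok
(2,6)2 2/3 ok
(3,0)1 0/1 unhappy
(3,1)2 1/3 unhappy
(3,2)1 1/2 ok
(3,3)1 1/1 ok
(3,5)2 2/2 ok
(3,6)2 2/2 ok

(3,0), (3,1)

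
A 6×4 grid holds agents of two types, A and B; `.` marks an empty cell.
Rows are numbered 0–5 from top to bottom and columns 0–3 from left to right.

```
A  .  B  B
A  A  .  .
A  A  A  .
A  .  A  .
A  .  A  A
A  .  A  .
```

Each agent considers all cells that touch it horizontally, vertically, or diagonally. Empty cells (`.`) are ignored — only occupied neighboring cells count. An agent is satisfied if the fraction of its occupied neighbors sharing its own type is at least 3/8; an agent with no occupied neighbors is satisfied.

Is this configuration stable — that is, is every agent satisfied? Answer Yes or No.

Yes

(0,0)A 2/2 ok
(0,2)B 1/2 ok
(0,3)B 1/1 ok
(1,0)A 4/4 ok
(1,1)A 5/6 ok
(2,0)A 4/4 ok
(2,1)A 6/6 ok
(2,2)A 3/3 ok
(3,0)A 3/3 ok
(3,2)A 4/4 ok
(4,0)A 2/2 ok
(4,2)A 3/3 ok
(4,3)A 3/3 ok
(5,0)A 1/1 ok
(5,2)A 2/2 ok
All meet the threshold, so the configuration is stable.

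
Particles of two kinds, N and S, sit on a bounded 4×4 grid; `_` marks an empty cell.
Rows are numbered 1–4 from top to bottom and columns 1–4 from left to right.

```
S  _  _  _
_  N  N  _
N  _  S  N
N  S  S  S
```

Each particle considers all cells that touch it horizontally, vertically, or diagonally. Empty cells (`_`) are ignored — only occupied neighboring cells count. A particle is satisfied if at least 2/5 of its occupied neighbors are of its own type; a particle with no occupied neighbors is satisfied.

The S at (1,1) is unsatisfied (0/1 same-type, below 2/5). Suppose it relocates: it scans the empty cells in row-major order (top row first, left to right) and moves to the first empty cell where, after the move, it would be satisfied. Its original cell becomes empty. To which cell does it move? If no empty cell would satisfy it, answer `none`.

(3,2)

Vacating (1,1). Empty cells in order:
  (1,2): 0/2 same-type → still unsatisfied.
  (1,3): 0/2 same-type → still unsatisfied.
  (1,4): 0/1 same-type → still unsatisfied.
  (2,1): 0/2 same-type → still unsatisfied.
  (2,4): 1/3 same-type → still unsatisfied.
  (3,2): 3/7 same-type → satisfied — stop here.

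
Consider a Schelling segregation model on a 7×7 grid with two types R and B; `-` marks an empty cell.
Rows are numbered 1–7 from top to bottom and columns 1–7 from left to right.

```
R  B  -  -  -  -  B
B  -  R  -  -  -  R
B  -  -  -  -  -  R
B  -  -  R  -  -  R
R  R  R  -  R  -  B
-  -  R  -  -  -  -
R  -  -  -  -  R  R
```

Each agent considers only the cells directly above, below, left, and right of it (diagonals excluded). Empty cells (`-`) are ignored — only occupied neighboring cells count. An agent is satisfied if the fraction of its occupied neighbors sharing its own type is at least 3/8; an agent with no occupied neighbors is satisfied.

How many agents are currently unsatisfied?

4

Row 1: (1,1)R 0/2 unhappy · (1,2)B 0/1 unhappy · (1,7)B 0/1 unhappy
Row 2: (2,1)B 1/2 ok · (2,3)R 0/0 ok · (2,7)R 1/2 ok
Row 3: (3,1)B 2/2 ok · (3,7)R 2/2 ok
Row 4: (4,1)B 1/2 ok · (4,4)R 0/0 ok · (4,7)R 1/2 ok
Row 5: (5,1)R 1/2 ok · (5,2)R 2/2 ok · (5,3)R 2/2 ok · (5,5)R 0/0 ok · (5,7)B 0/1 unhappy
Row 6: (6,3)R 1/1 ok
Row 7: (7,1)R 0/0 ok · (7,6)R 1/1 ok · (7,7)R 1/1 ok
Unsatisfied: (1,1), (1,2), (1,7), (5,7) — 4 in total.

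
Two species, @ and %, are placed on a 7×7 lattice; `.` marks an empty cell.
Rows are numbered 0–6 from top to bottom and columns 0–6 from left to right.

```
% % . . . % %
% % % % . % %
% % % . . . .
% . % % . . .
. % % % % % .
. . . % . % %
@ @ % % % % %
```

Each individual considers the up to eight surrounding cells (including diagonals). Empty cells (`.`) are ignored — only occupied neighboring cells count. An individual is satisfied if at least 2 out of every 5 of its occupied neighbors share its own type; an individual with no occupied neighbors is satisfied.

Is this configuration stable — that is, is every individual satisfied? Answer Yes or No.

Yes

Row 0: (0,0)% 3/3 ok · (0,1)% 4/4 ok · (0,5)% 3/3 ok · (0,6)% 3/3 ok
Row 1: (1,0)% 5/5 ok · (1,1)% 7/7 ok · (1,2)% 5/5 ok · (1,3)% 2/2 ok · (1,5)% 3/3 ok · (1,6)% 3/3 ok
Row 2: (2,0)% 4/4 ok · (2,1)% 7/7 ok · (2,2)% 6/6 ok
Row 3: (3,0)% 3/3 ok · (3,2)% 6/6 ok · (3,3)% 5/5 ok
Row 4: (4,1)% 3/3 ok · (4,2)% 5/5 ok · (4,3)% 5/5 ok · (4,4)% 5/5 ok · (4,5)% 3/3 ok
Row 5: (5,3)% 6/6 ok · (5,5)% 6/6 ok · (5,6)% 4/4 ok
Row 6: (6,0)@ 1/1 ok · (6,1)@ 1/2 ok · (6,2)% 2/3 ok · (6,3)% 3/3 ok · (6,4)% 4/4 ok · (6,5)% 4/4 ok · (6,6)% 3/3 ok
All meet the threshold, so the configuration is stable.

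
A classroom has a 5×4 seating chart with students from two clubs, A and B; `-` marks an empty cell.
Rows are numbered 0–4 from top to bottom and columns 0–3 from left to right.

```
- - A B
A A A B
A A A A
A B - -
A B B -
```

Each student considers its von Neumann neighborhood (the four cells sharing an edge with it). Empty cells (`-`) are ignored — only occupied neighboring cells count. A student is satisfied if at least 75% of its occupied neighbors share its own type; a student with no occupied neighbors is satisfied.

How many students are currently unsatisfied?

(0,2)A 1/2 ✗
(0,3)B 1/2 ✗
(1,0)A 2/2 ✓
(1,1)A 3/3 ✓
(1,2)A 3/4 ✓
(1,3)B 1/3 ✗
(2,0)A 3/3 ✓
(2,1)A 3/4 ✓
(2,2)A 3/3 ✓
(2,3)A 1/2 ✗
(3,0)A 2/3 ✗
(3,1)B 1/3 ✗
(4,0)A 1/2 ✗
(4,1)B 2/3 ✗
(4,2)B 1/1 ✓
Unsatisfied: (0,2), (0,3), (1,3), (2,3), (3,0), (3,1), (4,0), (4,1) — 8 in total.

8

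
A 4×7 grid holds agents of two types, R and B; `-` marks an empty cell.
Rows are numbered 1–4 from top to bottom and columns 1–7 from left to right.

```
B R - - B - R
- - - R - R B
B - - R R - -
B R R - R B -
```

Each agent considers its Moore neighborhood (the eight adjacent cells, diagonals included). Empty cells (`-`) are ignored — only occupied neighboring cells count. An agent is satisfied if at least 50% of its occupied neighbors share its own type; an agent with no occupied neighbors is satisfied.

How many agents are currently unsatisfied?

(1,1)B 0/1 unhappy
(1,2)R 0/1 unhappy
(1,5)B 0/2 unhappy
(1,7)R 1/2 ok
(2,4)R 2/3 ok
(2,6)R 2/4 ok
(2,7)B 0/2 unhappy
(3,1)B 1/2 ok
(3,4)R 4/4 ok
(3,5)R 4/5 ok
(4,1)B 1/2 ok
(4,2)R 1/3 unhappy
(4,3)R 2/2 ok
(4,5)R 2/3 ok
(4,6)B 0/2 unhappy
Unsatisfied: (1,1), (1,2), (1,5), (2,7), (4,2), (4,6) — 6 in total.

6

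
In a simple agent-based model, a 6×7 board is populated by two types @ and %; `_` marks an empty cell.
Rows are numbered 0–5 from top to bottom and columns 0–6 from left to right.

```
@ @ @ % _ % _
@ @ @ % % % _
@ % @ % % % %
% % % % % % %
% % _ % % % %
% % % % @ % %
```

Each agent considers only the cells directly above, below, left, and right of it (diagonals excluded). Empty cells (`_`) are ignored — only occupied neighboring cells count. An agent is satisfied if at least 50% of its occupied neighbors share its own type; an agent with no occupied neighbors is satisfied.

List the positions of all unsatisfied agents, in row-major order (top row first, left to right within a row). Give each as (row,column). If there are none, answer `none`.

(2,0), (2,1), (2,2), (5,4)

Row 0: (0,0)@ 2/2 satisfied · (0,1)@ 3/3 satisfied · (0,2)@ 2/3 satisfied · (0,3)% 1/2 satisfied · (0,5)% 1/1 satisfied
Row 1: (1,0)@ 3/3 satisfied · (1,1)@ 3/4 satisfied · (1,2)@ 3/4 satisfied · (1,3)% 3/4 satisfied · (1,4)% 3/3 satisfied · (1,5)% 3/3 satisfied
Row 2: (2,0)@ 1/3 not · (2,1)% 1/4 not · (2,2)@ 1/4 not · (2,3)% 3/4 satisfied · (2,4)% 4/4 satisfied · (2,5)% 4/4 satisfied · (2,6)% 2/2 satisfied
Row 3: (3,0)% 2/3 satisfied · (3,1)% 4/4 satisfied · (3,2)% 2/3 satisfied · (3,3)% 4/4 satisfied · (3,4)% 4/4 satisfied · (3,5)% 4/4 satisfied · (3,6)% 3/3 satisfied
Row 4: (4,0)% 3/3 satisfied · (4,1)% 3/3 satisfied · (4,3)% 3/3 satisfied · (4,4)% 3/4 satisfied · (4,5)% 4/4 satisfied · (4,6)% 3/3 satisfied
Row 5: (5,0)% 2/2 satisfied · (5,1)% 3/3 satisfied · (5,2)% 2/2 satisfied · (5,3)% 2/3 satisfied · (5,4)@ 0/3 not · (5,5)% 2/3 satisfied · (5,6)% 2/2 satisfied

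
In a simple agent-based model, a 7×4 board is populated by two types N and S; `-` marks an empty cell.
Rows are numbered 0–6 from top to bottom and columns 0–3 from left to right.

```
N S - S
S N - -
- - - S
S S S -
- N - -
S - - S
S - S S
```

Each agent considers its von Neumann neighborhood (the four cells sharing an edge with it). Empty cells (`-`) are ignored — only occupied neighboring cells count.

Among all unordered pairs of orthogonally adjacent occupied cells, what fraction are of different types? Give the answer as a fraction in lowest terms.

Scan each occupied cell's neighbors to the right and below so each pair is counted once.
From row 0: 3 unlike of 3 pairs (running 3/3).
From row 1: 1 unlike of 1 pairs (running 4/4).
From row 3: 1 unlike of 3 pairs (running 5/7).
From row 5: 0 unlike of 2 pairs (running 5/9).
From row 6: 0 unlike of 1 pairs (running 5/10).
Total adjacent occupied pairs: 10; unlike-type pairs: 5.
5/10 reduces to 1/2.

1/2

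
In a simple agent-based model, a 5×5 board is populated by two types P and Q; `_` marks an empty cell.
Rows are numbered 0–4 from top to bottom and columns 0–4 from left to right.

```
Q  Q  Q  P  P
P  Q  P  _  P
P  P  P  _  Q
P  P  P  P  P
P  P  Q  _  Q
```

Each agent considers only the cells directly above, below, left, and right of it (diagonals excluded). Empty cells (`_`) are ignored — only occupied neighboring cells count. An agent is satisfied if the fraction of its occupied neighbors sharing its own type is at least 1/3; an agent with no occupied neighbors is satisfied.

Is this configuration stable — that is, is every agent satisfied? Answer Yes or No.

Row 0: (0,0)Q 1/2 ✓ · (0,1)Q 3/3 ✓ · (0,2)Q 1/3 ✓ · (0,3)P 1/2 ✓ · (0,4)P 2/2 ✓
Row 1: (1,0)P 1/3 ✓ · (1,1)Q 1/4 ✗ · (1,2)P 1/3 ✓ · (1,4)P 1/2 ✓
Row 2: (2,0)P 3/3 ✓ · (2,1)P 3/4 ✓ · (2,2)P 3/3 ✓ · (2,4)Q 0/2 ✗
Row 3: (3,0)P 3/3 ✓ · (3,1)P 4/4 ✓ · (3,2)P 3/4 ✓ · (3,3)P 2/2 ✓ · (3,4)P 1/3 ✓
Row 4: (4,0)P 2/2 ✓ · (4,1)P 2/3 ✓ · (4,2)Q 0/2 ✗ · (4,4)Q 0/1 ✗
For instance (1,1) has only 1/4 same-type neighbors, below 1/3.

No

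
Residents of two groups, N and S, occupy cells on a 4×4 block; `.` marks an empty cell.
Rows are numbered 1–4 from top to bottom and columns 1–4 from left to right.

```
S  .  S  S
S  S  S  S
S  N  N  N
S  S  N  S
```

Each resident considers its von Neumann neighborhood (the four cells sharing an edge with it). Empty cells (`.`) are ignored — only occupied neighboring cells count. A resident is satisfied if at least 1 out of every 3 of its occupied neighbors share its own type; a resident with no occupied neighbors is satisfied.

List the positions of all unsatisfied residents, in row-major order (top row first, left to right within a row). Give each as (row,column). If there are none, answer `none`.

Row 1: (1,1)S 1/1 satisfied · (1,3)S 2/2 satisfied · (1,4)S 2/2 satisfied
Row 2: (2,1)S 3/3 satisfied · (2,2)S 2/3 satisfied · (2,3)S 3/4 satisfied · (2,4)S 2/3 satisfied
Row 3: (3,1)S 2/3 satisfied · (3,2)N 1/4 not · (3,3)N 3/4 satisfied · (3,4)N 1/3 satisfied
Row 4: (4,1)S 2/2 satisfied · (4,2)S 1/3 satisfied · (4,3)N 1/3 satisfied · (4,4)S 0/2 not

(3,2), (4,4)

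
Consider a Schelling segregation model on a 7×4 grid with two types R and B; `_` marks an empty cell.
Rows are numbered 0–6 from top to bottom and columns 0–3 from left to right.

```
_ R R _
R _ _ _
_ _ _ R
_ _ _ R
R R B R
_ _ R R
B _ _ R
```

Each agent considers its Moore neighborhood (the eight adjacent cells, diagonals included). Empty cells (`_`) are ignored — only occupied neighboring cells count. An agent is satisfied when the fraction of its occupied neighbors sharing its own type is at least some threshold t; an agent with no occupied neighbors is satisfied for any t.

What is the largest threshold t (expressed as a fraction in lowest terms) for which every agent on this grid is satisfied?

(0,1)R 2/2
(0,2)R 1/1
(1,0)R 1/1
(2,3)R 1/1
(3,3)R 2/3
(4,0)R 1/1
(4,1)R 2/3
(4,2)B 0/5
(4,3)R 3/4
(5,2)R 4/5
(5,3)R 3/4
(6,0)B — no occupied neighbors
(6,3)R 2/2
The smallest same-type fraction is 0/5 at (4,2), which reduces to 0/1. Any threshold above that leaves this agent unsatisfied.

0/1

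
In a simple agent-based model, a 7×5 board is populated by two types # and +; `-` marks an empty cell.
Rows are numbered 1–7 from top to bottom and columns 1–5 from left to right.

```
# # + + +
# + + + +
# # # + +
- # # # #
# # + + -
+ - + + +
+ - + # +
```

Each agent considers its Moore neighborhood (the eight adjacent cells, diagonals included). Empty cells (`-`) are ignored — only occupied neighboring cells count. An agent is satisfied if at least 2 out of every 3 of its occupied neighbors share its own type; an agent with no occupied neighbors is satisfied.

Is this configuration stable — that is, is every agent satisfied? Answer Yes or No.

(1,1)# 2/3 ok
(1,2)# 2/5 unhappy
(1,3)+ 4/5 ok
(1,4)+ 5/5 ok
(1,5)+ 3/3 ok
(2,1)# 4/5 ok
(2,2)+ 2/8 unhappy
(2,3)+ 5/8 unhappy
(2,4)+ 7/8 ok
(2,5)+ 5/5 ok
(3,1)# 3/4 ok
(3,2)# 5/7 ok
(3,3)# 4/8 unhappy
(3,4)+ 4/8 unhappy
(3,5)+ 3/5 unhappy
(4,2)# 6/7 ok
(4,3)# 5/8 unhappy
(4,4)# 3/7 unhappy
(4,5)# 1/4 unhappy
(5,1)# 2/3 ok
(5,2)# 3/6 unhappy
(5,3)+ 3/7 unhappy
(5,4)+ 4/7 unhappy
(6,1)+ 1/3 unhappy
(6,3)+ 4/6 ok
(6,4)+ 6/7 ok
(6,5)+ 3/4 ok
(7,1)+ 1/1 ok
(7,3)+ 2/3 ok
(7,4)# 0/5 unhappy
(7,5)+ 2/3 ok
For instance (1,2) has only 2/5 same-type neighbors, below 2/3.

No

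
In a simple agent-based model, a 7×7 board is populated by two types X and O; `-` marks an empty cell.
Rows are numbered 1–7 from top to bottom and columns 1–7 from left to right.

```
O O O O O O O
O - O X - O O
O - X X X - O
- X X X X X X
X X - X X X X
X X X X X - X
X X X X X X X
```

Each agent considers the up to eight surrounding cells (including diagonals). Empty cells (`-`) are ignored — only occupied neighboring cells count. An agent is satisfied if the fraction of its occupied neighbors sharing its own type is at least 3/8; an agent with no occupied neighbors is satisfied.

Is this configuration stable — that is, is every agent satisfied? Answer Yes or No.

Row 1: (1,1)O 2/2 ok · (1,2)O 4/4 ok · (1,3)O 3/4 ok · (1,4)O 3/4 ok · (1,5)O 3/4 ok · (1,6)O 4/4 ok · (1,7)O 3/3 ok
Row 2: (2,1)O 3/3 ok · (2,3)O 3/6 ok · (2,4)X 3/7 ok · (2,6)O 5/6 ok · (2,7)O 4/4 ok
Row 3: (3,1)O 1/2 ok · (3,3)X 5/6 ok · (3,4)X 6/7 ok · (3,5)X 5/6 ok · (3,7)O 2/4 ok
Row 4: (4,2)X 4/5 ok · (4,3)X 6/6 ok · (4,4)X 7/7 ok · (4,5)X 7/7 ok · (4,6)X 6/7 ok · (4,7)X 3/4 ok
Row 5: (5,1)X 4/4 ok · (5,2)X 6/6 ok · (5,4)X 7/7 ok · (5,5)X 7/7 ok · (5,6)X 7/7 ok · (5,7)X 4/4 ok
Row 6: (6,1)X 5/5 ok · (6,2)X 7/7 ok · (6,3)X 7/7 ok · (6,4)X 7/7 ok · (6,5)X 7/7 ok · (6,7)X 4/4 ok
Row 7: (7,1)X 3/3 ok · (7,2)X 5/5 ok · (7,3)X 5/5 ok · (7,4)X 5/5 ok · (7,5)X 4/4 ok · (7,6)X 4/4 ok · (7,7)X 2/2 ok
All meet the threshold, so the configuration is stable.

Yes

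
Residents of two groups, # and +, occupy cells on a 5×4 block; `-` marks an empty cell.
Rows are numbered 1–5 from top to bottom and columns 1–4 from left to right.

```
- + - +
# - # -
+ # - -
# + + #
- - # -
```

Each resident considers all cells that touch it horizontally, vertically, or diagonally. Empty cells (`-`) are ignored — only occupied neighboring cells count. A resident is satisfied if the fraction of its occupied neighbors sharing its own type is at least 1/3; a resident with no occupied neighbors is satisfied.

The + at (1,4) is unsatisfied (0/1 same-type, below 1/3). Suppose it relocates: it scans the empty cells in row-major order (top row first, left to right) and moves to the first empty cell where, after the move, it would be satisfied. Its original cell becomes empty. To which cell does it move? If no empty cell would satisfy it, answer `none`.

(1,1)

Vacating (1,4). Empty cells in order:
  (1,1): 1/2 same-type → satisfied — stop here.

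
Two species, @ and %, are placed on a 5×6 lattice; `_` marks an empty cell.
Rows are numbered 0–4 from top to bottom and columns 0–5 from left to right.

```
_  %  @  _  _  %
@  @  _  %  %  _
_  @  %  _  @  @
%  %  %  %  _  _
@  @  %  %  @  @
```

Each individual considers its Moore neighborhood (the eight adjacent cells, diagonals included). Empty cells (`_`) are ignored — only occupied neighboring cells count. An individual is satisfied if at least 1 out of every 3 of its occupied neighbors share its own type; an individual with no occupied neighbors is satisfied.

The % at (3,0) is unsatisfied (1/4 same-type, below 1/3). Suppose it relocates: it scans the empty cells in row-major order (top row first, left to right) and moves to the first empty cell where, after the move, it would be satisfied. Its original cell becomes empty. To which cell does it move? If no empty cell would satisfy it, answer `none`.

(0,0)

Vacating (3,0). Empty cells in order:
  (0,0): 1/3 same-type → satisfied — stop here.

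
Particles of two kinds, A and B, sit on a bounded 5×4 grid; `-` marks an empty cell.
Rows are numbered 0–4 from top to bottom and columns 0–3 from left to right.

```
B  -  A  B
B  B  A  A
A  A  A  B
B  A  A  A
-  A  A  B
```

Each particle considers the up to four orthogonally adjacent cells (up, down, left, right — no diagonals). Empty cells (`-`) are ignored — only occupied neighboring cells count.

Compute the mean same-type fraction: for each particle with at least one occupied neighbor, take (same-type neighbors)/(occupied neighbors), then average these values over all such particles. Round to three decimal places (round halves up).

0.509

Row 0: (0,0)B 1/1 · (0,2)A 1/2 · (0,3)B 0/2
Row 1: (1,0)B 2/3 · (1,1)B 1/3 · (1,2)A 3/4 · (1,3)A 1/3
Row 2: (2,0)A 1/3 · (2,1)A 3/4 · (2,2)A 3/4 · (2,3)B 0/3
Row 3: (3,0)B 0/2 · (3,1)A 3/4 · (3,2)A 4/4 · (3,3)A 1/3
Row 4: (4,1)A 2/2 · (4,2)A 2/3 · (4,3)B 0/2
Sum over 18 particles: 1/1 + 1/2 + 0/2 + 2/3 + 1/3 + 3/4 + 1/3 + 1/3 + 3/4 + 3/4 + 0/3 + 0/2 + 3/4 + 4/4 + 1/3 + 2/2 + 2/3 + 0/2 = 55/6; mean = 55/6 ÷ 18 = 55/108 = 0.509259… → 0.509.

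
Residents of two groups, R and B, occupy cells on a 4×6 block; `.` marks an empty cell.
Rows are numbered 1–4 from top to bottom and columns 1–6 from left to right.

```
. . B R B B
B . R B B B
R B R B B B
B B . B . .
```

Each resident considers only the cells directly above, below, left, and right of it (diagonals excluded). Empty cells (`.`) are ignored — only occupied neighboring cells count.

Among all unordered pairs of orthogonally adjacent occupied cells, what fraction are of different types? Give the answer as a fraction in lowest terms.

Scan each occupied cell's neighbors to the right and below so each pair is counted once.
From row 1: 4 unlike of 7 pairs (running 4/7).
From row 2: 2 unlike of 8 pairs (running 6/15).
From row 3: 4 unlike of 8 pairs (running 10/23).
From row 4: 0 unlike of 1 pairs (running 10/24).
Total adjacent occupied pairs: 24; unlike-type pairs: 10.
10/24 reduces to 5/12.

5/12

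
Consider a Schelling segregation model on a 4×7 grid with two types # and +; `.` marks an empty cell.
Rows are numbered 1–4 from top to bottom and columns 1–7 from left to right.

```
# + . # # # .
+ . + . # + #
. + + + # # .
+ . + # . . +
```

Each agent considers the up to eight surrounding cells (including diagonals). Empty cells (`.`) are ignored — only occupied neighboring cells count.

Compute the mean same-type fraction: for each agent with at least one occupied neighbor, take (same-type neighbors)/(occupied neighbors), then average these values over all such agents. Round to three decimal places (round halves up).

0.588

(1,1)# 0/2
(1,2)+ 2/3
(1,4)# 2/3
(1,5)# 3/4
(1,6)# 3/4
(2,1)+ 2/3
(2,3)+ 4/5
(2,5)# 5/7
(2,6)+ 0/6
(2,7)# 2/3
(3,2)+ 5/5
(3,3)+ 4/5
(3,4)+ 3/6
(3,5)# 3/5
(3,6)# 3/5
(4,1)+ 1/1
(4,3)+ 3/4
(4,4)# 1/4
(4,7)+ 0/1
Sum over 19 agents: 0/2 + 2/3 + 2/3 + 3/4 + 3/4 + 2/3 + 4/5 + 5/7 + 0/6 + 2/3 + 5/5 + 4/5 + 3/6 + 3/5 + 3/5 + 1/1 + 3/4 + 1/4 + 0/1 = 1174/105; mean = 1174/105 ÷ 19 = 1174/1995 = 0.588471… → 0.588.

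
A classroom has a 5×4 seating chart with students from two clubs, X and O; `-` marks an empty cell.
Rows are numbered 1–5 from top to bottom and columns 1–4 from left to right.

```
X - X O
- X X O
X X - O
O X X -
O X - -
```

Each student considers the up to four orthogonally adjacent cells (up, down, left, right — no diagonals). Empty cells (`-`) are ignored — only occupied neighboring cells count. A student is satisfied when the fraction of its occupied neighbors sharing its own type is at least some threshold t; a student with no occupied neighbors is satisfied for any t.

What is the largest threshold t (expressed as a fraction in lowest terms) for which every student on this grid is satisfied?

(1,1)X — no occupied neighbors
(1,3)X 1/2
(1,4)O 1/2
(2,2)X 2/2
(2,3)X 2/3
(2,4)O 2/3
(3,1)X 1/2
(3,2)X 3/3
(3,4)O 1/1
(4,1)O 1/3
(4,2)X 3/4
(4,3)X 1/1
(5,1)O 1/2
(5,2)X 1/2
The smallest same-type fraction is 1/3 at (4,1), which reduces to 1/3. Any threshold above that leaves this student unsatisfied.

1/3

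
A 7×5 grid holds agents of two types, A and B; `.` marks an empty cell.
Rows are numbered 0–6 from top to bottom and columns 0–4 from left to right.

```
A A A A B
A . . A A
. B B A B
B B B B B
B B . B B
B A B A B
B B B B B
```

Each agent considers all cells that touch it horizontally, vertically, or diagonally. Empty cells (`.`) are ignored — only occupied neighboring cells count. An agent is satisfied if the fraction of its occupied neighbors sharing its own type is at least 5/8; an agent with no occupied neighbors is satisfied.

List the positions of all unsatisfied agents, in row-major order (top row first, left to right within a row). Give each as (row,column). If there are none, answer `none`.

(0,4), (1,3), (1,4), (2,3), (2,4), (5,1), (5,3), (6,2)

(0,0)A 2/2 ok
(0,1)A 3/3 ok
(0,2)A 3/3 ok
(0,3)A 3/4 ok
(0,4)B 0/3 unhappy
(1,0)A 2/3 ok
(1,3)A 4/7 unhappy
(1,4)A 3/5 unhappy
(2,1)B 4/5 ok
(2,2)B 4/6 ok
(2,3)A 2/7 unhappy
(2,4)B 2/5 unhappy
(3,0)B 4/4 ok
(3,1)B 6/6 ok
(3,2)B 6/7 ok
(3,3)B 6/7 ok
(3,4)B 4/5 ok
(4,0)B 4/5 ok
(4,1)B 6/7 ok
(4,3)B 6/7 ok
(4,4)B 4/5 ok
(5,0)B 4/5 ok
(5,1)A 0/7 unhappy
(5,2)B 5/7 ok
(5,3)A 0/7 unhappy
(5,4)B 4/5 ok
(6,0)B 2/3 ok
(6,1)B 4/5 ok
(6,2)B 3/5 unhappy
(6,3)B 4/5 ok
(6,4)B 2/3 ok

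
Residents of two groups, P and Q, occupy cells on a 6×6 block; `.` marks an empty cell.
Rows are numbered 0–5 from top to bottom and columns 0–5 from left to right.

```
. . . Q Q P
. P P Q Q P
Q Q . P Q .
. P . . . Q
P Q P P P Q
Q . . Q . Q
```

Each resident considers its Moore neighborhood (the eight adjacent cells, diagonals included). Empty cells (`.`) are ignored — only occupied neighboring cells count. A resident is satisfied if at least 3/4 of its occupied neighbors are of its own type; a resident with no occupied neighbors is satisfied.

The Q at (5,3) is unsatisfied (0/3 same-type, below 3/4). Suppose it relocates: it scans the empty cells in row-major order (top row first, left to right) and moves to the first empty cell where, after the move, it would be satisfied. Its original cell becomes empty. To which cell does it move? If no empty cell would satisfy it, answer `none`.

(2,5)

Vacating (5,3). Empty cells in order:
  (0,0): 0/1 same-type → still unsatisfied.
  (0,1): 0/2 same-type → still unsatisfied.
  (0,2): 2/4 same-type → still unsatisfied.
  (1,0): 2/3 same-type → still unsatisfied.
  (2,2): 2/6 same-type → still unsatisfied.
  (2,5): 3/4 same-type → satisfied — stop here.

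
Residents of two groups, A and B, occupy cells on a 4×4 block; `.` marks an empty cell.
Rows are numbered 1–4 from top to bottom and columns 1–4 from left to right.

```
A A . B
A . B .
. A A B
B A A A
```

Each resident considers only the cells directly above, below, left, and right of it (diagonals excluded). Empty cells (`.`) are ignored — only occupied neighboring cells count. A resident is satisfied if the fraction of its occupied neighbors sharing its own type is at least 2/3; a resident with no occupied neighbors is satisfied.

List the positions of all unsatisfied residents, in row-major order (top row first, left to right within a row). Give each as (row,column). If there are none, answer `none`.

Row 1: (1,1)A 2/2 ✓ · (1,2)A 1/1 ✓ · (1,4)B 0/0 ✓
Row 2: (2,1)A 1/1 ✓ · (2,3)B 0/1 ✗
Row 3: (3,2)A 2/2 ✓ · (3,3)A 2/4 ✗ · (3,4)B 0/2 ✗
Row 4: (4,1)B 0/1 ✗ · (4,2)A 2/3 ✓ · (4,3)A 3/3 ✓ · (4,4)A 1/2 ✗

(2,3), (3,3), (3,4), (4,1), (4,4)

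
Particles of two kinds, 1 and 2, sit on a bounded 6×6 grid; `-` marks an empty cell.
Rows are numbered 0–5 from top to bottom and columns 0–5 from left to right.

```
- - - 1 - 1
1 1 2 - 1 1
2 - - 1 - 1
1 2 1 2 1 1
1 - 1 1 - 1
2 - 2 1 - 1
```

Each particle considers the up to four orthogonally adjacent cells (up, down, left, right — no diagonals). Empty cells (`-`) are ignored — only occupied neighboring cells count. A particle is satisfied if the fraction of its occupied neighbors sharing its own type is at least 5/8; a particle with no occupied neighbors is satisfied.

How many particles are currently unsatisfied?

14

Row 0: (0,3)1 0/0 satisfied · (0,5)1 1/1 satisfied
Row 1: (1,0)1 1/2 not · (1,1)1 1/2 not · (1,2)2 0/1 not · (1,4)1 1/1 satisfied · (1,5)1 3/3 satisfied
Row 2: (2,0)2 0/2 not · (2,3)1 0/1 not · (2,5)1 2/2 satisfied
Row 3: (3,0)1 1/3 not · (3,1)2 0/2 not · (3,2)1 1/3 not · (3,3)2 0/4 not · (3,4)1 1/2 not · (3,5)1 3/3 satisfied
Row 4: (4,0)1 1/2 not · (4,2)1 2/3 satisfied · (4,3)1 2/3 satisfied · (4,5)1 2/2 satisfied
Row 5: (5,0)2 0/1 not · (5,2)2 0/2 not · (5,3)1 1/2 not · (5,5)1 1/1 satisfied
Unsatisfied: (1,0), (1,1), (1,2), (2,0), (2,3), (3,0), (3,1), (3,2), (3,3), (3,4), (4,0), (5,0), (5,2), (5,3) — 14 in total.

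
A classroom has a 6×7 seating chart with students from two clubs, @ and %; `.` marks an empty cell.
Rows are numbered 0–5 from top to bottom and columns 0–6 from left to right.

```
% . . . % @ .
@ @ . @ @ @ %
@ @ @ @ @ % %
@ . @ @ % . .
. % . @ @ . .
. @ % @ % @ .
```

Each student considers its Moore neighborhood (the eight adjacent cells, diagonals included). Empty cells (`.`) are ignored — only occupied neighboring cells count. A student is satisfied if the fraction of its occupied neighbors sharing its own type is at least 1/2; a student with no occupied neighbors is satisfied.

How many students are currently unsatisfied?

8

(0,0)% 0/2 ✗
(0,4)% 0/4 ✗
(0,5)@ 2/4 ✓
(1,0)@ 3/4 ✓
(1,1)@ 4/5 ✓
(1,3)@ 4/5 ✓
(1,4)@ 5/7 ✓
(1,5)@ 3/7 ✗
(1,6)% 2/4 ✓
(2,0)@ 4/4 ✓
(2,1)@ 6/6 ✓
(2,2)@ 6/6 ✓
(2,3)@ 6/7 ✓
(2,4)@ 5/7 ✓
(2,5)% 3/6 ✓
(2,6)% 2/3 ✓
(3,0)@ 2/3 ✓
(3,2)@ 5/6 ✓
(3,3)@ 6/7 ✓
(3,4)% 1/6 ✗
(4,1)% 1/4 ✗
(4,3)@ 4/7 ✓
(4,4)@ 4/6 ✓
(5,1)@ 0/2 ✗
(5,2)% 1/4 ✗
(5,3)@ 2/4 ✓
(5,4)% 0/4 ✗
(5,5)@ 1/2 ✓
Unsatisfied: (0,0), (0,4), (1,5), (3,4), (4,1), (5,1), (5,2), (5,4) — 8 in total.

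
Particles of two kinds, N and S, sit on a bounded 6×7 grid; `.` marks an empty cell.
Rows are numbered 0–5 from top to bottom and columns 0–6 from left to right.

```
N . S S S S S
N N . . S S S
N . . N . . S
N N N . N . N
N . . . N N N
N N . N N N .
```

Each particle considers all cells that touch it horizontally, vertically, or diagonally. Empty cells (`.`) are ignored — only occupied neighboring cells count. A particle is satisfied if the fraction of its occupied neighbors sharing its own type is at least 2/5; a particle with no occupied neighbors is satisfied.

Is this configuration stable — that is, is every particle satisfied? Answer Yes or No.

Row 0: (0,0)N 2/2 satisfied · (0,2)S 1/2 satisfied · (0,3)S 3/3 satisfied · (0,4)S 4/4 satisfied · (0,5)S 5/5 satisfied · (0,6)S 3/3 satisfied
Row 1: (1,0)N 3/3 satisfied · (1,1)N 3/4 satisfied · (1,4)S 4/5 satisfied · (1,5)S 6/6 satisfied · (1,6)S 4/4 satisfied
Row 2: (2,0)N 4/4 satisfied · (2,3)N 2/3 satisfied · (2,6)S 2/3 satisfied
Row 3: (3,0)N 3/3 satisfied · (3,1)N 4/4 satisfied · (3,2)N 2/2 satisfied · (3,4)N 3/3 satisfied · (3,6)N 2/3 satisfied
Row 4: (4,0)N 4/4 satisfied · (4,4)N 5/5 satisfied · (4,5)N 6/6 satisfied · (4,6)N 3/3 satisfied
Row 5: (5,0)N 2/2 satisfied · (5,1)N 2/2 satisfied · (5,3)N 2/2 satisfied · (5,4)N 4/4 satisfied · (5,5)N 4/4 satisfied
All meet the threshold, so the configuration is stable.

Yes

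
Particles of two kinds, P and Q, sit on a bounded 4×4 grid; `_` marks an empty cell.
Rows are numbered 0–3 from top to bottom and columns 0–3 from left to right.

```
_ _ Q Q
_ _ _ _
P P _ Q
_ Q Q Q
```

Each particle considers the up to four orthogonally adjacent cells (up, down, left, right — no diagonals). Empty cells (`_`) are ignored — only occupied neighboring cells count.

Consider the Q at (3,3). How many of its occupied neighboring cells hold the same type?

2

Occupied neighbors of (3,3): (2,3)=Q, (3,2)=Q.
Same type (Q): 2 of 2.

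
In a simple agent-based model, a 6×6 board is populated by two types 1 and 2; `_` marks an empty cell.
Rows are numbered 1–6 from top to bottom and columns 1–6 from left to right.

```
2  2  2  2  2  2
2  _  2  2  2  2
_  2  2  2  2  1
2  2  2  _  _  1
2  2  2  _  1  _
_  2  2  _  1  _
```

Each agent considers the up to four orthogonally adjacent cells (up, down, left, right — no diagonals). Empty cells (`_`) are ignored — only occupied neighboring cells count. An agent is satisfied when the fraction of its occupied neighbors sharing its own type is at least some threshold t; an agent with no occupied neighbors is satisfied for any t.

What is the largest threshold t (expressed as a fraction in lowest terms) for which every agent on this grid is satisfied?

(1,1)2 2/2
(1,2)2 2/2
(1,3)2 3/3
(1,4)2 3/3
(1,5)2 3/3
(1,6)2 2/2
(2,1)2 1/1
(2,3)2 3/3
(2,4)2 4/4
(2,5)2 4/4
(2,6)2 2/3
(3,2)2 2/2
(3,3)2 4/4
(3,4)2 3/3
(3,5)2 2/3
(3,6)1 1/3
(4,1)2 2/2
(4,2)2 4/4
(4,3)2 3/3
(4,6)1 1/1
(5,1)2 2/2
(5,2)2 4/4
(5,3)2 3/3
(5,5)1 1/1
(6,2)2 2/2
(6,3)2 2/2
(6,5)1 1/1
The smallest same-type fraction is 1/3 at (3,6), which reduces to 1/3. Any threshold above that leaves this agent unsatisfied.

1/3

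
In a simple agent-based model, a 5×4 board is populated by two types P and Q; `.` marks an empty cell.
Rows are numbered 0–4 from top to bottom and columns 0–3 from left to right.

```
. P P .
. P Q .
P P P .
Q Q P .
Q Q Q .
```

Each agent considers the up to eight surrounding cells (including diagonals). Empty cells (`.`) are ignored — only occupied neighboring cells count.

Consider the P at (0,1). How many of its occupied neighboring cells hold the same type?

2

Occupied neighbors of (0,1): (0,2)=P, (1,1)=P, (1,2)=Q.
Same type (P): 2 of 3.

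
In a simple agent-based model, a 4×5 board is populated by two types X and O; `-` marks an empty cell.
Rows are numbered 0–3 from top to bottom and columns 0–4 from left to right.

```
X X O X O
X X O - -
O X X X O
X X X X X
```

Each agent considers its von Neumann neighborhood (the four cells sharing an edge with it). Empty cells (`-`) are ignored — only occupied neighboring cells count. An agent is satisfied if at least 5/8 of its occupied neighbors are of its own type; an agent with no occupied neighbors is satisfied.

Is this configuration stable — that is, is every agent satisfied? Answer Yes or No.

No

(0,0)X 2/2 satisfied
(0,1)X 2/3 satisfied
(0,2)O 1/3 not
(0,3)X 0/2 not
(0,4)O 0/1 not
(1,0)X 2/3 satisfied
(1,1)X 3/4 satisfied
(1,2)O 1/3 not
(2,0)O 0/3 not
(2,1)X 3/4 satisfied
(2,2)X 3/4 satisfied
(2,3)X 2/3 satisfied
(2,4)O 0/2 not
(3,0)X 1/2 not
(3,1)X 3/3 satisfied
(3,2)X 3/3 satisfied
(3,3)X 3/3 satisfied
(3,4)X 1/2 not
For instance (0,2) has only 1/3 same-type neighbors, below 5/8.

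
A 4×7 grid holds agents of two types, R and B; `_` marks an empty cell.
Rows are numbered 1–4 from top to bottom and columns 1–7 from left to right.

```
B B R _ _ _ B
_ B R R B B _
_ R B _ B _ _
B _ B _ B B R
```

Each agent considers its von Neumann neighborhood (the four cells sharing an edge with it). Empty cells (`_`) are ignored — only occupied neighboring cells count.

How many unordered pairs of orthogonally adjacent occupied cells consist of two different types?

Scan each occupied cell's neighbors to the right and below so each pair is counted once.
From row 1: 1 unlike of 4 pairs (running 1/4).
From row 2: 4 unlike of 7 pairs (running 5/11).
From row 3: 1 unlike of 3 pairs (running 6/14).
From row 4: 1 unlike of 2 pairs (running 7/16).
Total adjacent occupied pairs: 16; unlike-type pairs: 7.

7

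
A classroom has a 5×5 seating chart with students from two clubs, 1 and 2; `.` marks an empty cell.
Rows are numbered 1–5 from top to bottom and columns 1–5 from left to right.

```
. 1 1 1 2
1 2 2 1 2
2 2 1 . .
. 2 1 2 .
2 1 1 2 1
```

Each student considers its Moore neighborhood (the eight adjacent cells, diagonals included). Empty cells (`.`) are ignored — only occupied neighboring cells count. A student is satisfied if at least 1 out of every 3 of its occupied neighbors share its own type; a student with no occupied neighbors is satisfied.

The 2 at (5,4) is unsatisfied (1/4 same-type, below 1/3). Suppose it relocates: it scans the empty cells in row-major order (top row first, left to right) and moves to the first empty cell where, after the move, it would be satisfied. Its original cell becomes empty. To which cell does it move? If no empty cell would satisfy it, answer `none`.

Vacating (5,4). Empty cells in order:
  (1,1): 1/3 same-type → satisfied — stop here.

(1,1)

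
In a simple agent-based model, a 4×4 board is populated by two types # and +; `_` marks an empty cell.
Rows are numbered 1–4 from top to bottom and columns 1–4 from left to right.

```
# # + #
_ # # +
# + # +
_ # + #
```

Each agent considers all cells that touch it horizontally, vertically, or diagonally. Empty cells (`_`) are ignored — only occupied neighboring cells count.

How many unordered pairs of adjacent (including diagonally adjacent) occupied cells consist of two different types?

18

Scan each occupied cell's neighbors to the right and below (and the two forward diagonals) so each pair is counted once.
Row 1: #(1,1)–#(1,2)= #(1,1)–#(2,2)= #(1,2)–+(1,3)≠ #(1,2)–#(2,2)= #(1,2)–#(2,3)= +(1,3)–#(1,4)≠ +(1,3)–#(2,3)≠ +(1,3)–+(2,4)= +(1,3)–#(2,2)≠ #(1,4)–+(2,4)≠ #(1,4)–#(2,3)=  → 5/11 unlike.
Row 2: #(2,2)–#(2,3)= #(2,2)–+(3,2)≠ #(2,2)–#(3,3)= #(2,2)–#(3,1)= #(2,3)–+(2,4)≠ #(2,3)–#(3,3)= #(2,3)–+(3,4)≠ #(2,3)–+(3,2)≠ +(2,4)–+(3,4)= +(2,4)–#(3,3)≠  → 5/10 unlike.
Row 3: #(3,1)–+(3,2)≠ #(3,1)–#(4,2)= +(3,2)–#(3,3)≠ +(3,2)–#(4,2)≠ +(3,2)–+(4,3)= #(3,3)–+(3,4)≠ #(3,3)–+(4,3)≠ #(3,3)–#(4,4)= #(3,3)–#(4,2)= +(3,4)–#(4,4)≠ +(3,4)–+(4,3)=  → 6/11 unlike.
Row 4: #(4,2)–+(4,3)≠ +(4,3)–#(4,4)≠  → 2/2 unlike.
Total adjacent occupied pairs: 34; unlike-type pairs: 18.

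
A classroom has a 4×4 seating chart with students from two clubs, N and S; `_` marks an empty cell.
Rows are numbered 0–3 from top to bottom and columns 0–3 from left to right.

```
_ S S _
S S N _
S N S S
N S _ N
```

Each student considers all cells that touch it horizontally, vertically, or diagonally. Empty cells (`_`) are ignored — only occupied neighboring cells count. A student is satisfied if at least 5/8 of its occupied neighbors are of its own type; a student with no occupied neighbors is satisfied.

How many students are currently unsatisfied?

8

Row 0: (0,1)S 3/4 ok · (0,2)S 2/3 ok
Row 1: (1,0)S 3/4 ok · (1,1)S 5/7 ok · (1,2)N 1/6 unhappy
Row 2: (2,0)S 3/5 unhappy · (2,1)N 2/7 unhappy · (2,2)S 3/6 unhappy · (2,3)S 1/3 unhappy
Row 3: (3,0)N 1/3 unhappy · (3,1)S 2/4 unhappy · (3,3)N 0/2 unhappy
Unsatisfied: (1,2), (2,0), (2,1), (2,2), (2,3), (3,0), (3,1), (3,3) — 8 in total.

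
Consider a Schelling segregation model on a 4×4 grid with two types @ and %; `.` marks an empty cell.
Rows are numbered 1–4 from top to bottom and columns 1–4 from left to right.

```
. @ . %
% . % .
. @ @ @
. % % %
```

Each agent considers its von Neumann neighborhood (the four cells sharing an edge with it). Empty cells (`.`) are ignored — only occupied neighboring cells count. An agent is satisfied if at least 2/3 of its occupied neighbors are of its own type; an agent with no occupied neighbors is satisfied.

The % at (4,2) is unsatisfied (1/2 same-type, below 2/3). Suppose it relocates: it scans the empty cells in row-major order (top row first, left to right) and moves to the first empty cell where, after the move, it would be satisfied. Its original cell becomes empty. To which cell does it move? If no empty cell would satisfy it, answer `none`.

(1,3)

Vacating (4,2). Empty cells in order:
  (1,1): 1/2 same-type → still unsatisfied.
  (1,3): 2/3 same-type → satisfied — stop here.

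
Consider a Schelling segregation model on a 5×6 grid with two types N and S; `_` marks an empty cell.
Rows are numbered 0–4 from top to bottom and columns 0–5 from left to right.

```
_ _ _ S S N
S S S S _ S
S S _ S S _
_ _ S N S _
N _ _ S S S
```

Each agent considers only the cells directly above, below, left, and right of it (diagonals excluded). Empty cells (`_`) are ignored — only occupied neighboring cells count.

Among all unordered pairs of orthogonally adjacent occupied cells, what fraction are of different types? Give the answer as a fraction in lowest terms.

3/10

Scan each occupied cell's neighbors to the right and below so each pair is counted once.
Row 0: S(0,3)–S(0,4)= S(0,3)–S(1,3)= S(0,4)–N(0,5)≠ N(0,5)–S(1,5)≠  → 2/4 unlike.
Row 1: S(1,0)–S(1,1)= S(1,0)–S(2,0)= S(1,1)–S(1,2)= S(1,1)–S(2,1)= S(1,2)–S(1,3)= S(1,3)–S(2,3)=  → 0/6 unlike.
Row 2: S(2,0)–S(2,1)= S(2,3)–S(2,4)= S(2,3)–N(3,3)≠ S(2,4)–S(3,4)=  → 1/4 unlike.
Row 3: S(3,2)–N(3,3)≠ N(3,3)–S(3,4)≠ N(3,3)–S(4,3)≠ S(3,4)–S(4,4)=  → 3/4 unlike.
Row 4: S(4,3)–S(4,4)= S(4,4)–S(4,5)=  → 0/2 unlike.
Total adjacent occupied pairs: 20; unlike-type pairs: 6.
6/20 reduces to 3/10.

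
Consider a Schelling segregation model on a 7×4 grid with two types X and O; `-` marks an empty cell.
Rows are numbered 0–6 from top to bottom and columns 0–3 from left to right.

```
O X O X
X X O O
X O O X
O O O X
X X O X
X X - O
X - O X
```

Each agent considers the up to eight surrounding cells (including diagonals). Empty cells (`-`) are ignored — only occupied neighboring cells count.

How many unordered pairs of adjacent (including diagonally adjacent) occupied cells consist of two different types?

Scan each occupied cell's neighbors to the right and below (and the two forward diagonals) so each pair is counted once.
From row 0: 9 unlike of 13 pairs (running 9/13).
From row 1: 6 unlike of 13 pairs (running 15/26).
From row 2: 6 unlike of 13 pairs (running 21/39).
From row 3: 8 unlike of 13 pairs (running 29/52).
From row 4: 4 unlike of 10 pairs (running 33/62).
From row 5: 2 unlike of 6 pairs (running 35/68).
From row 6: 1 unlike of 1 pairs (running 36/69).
Total adjacent occupied pairs: 69; unlike-type pairs: 36.

36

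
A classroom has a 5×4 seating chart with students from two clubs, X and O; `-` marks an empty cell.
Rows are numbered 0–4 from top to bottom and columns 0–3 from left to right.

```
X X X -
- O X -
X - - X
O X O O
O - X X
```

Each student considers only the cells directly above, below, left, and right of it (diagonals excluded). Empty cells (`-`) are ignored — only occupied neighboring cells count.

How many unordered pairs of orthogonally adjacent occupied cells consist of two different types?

Scan each occupied cell's neighbors to the right and below so each pair is counted once.
From row 0: 1 unlike of 4 pairs (running 1/4).
From row 1: 1 unlike of 1 pairs (running 2/5).
From row 2: 2 unlike of 2 pairs (running 4/7).
From row 3: 4 unlike of 6 pairs (running 8/13).
From row 4: 0 unlike of 1 pairs (running 8/14).
Total adjacent occupied pairs: 14; unlike-type pairs: 8.

8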